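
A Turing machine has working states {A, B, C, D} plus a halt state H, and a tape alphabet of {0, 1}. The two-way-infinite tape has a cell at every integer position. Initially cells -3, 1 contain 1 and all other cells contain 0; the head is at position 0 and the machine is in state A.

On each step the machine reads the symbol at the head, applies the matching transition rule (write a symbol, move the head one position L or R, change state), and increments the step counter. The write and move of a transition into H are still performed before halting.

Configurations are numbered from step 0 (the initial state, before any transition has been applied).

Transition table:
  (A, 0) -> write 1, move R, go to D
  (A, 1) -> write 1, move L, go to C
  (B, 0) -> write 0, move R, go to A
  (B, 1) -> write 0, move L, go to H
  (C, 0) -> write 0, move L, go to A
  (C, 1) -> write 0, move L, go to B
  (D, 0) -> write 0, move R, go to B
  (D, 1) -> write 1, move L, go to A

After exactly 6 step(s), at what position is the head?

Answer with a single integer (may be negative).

Answer: 0

Derivation:
Step 1: in state A at pos 0, read 0 -> (A,0)->write 1,move R,goto D. Now: state=D, head=1, tape[-4..2]=0100110 (head:      ^)
Step 2: in state D at pos 1, read 1 -> (D,1)->write 1,move L,goto A. Now: state=A, head=0, tape[-4..2]=0100110 (head:     ^)
Step 3: in state A at pos 0, read 1 -> (A,1)->write 1,move L,goto C. Now: state=C, head=-1, tape[-4..2]=0100110 (head:    ^)
Step 4: in state C at pos -1, read 0 -> (C,0)->write 0,move L,goto A. Now: state=A, head=-2, tape[-4..2]=0100110 (head:   ^)
Step 5: in state A at pos -2, read 0 -> (A,0)->write 1,move R,goto D. Now: state=D, head=-1, tape[-4..2]=0110110 (head:    ^)
Step 6: in state D at pos -1, read 0 -> (D,0)->write 0,move R,goto B. Now: state=B, head=0, tape[-4..2]=0110110 (head:     ^)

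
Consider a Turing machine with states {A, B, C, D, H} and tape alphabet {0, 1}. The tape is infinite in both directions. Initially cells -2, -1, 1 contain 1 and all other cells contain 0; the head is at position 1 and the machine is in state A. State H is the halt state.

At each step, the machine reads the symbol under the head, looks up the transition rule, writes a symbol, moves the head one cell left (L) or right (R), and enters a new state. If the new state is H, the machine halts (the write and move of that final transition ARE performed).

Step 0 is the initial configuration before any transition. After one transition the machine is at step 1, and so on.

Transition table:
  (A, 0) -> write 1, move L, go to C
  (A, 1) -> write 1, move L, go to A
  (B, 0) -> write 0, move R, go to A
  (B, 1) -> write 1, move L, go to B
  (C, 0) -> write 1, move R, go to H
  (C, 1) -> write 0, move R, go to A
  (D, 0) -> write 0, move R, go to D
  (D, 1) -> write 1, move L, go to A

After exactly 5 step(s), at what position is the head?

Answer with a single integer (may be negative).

Answer: -2

Derivation:
Step 1: in state A at pos 1, read 1 -> (A,1)->write 1,move L,goto A. Now: state=A, head=0, tape[-3..2]=011010 (head:    ^)
Step 2: in state A at pos 0, read 0 -> (A,0)->write 1,move L,goto C. Now: state=C, head=-1, tape[-3..2]=011110 (head:   ^)
Step 3: in state C at pos -1, read 1 -> (C,1)->write 0,move R,goto A. Now: state=A, head=0, tape[-3..2]=010110 (head:    ^)
Step 4: in state A at pos 0, read 1 -> (A,1)->write 1,move L,goto A. Now: state=A, head=-1, tape[-3..2]=010110 (head:   ^)
Step 5: in state A at pos -1, read 0 -> (A,0)->write 1,move L,goto C. Now: state=C, head=-2, tape[-3..2]=011110 (head:  ^)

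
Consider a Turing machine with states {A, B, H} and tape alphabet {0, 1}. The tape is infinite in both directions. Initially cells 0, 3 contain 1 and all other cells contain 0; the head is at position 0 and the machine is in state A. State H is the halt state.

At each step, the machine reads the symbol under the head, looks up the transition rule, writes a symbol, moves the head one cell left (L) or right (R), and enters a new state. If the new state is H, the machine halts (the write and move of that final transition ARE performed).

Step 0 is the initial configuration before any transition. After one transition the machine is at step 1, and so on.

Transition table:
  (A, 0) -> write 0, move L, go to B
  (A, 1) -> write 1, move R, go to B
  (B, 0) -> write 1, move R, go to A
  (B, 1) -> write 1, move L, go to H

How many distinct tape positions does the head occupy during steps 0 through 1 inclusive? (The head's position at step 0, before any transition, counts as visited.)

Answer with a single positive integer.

Answer: 2

Derivation:
Step 1: in state A at pos 0, read 1 -> (A,1)->write 1,move R,goto B. Now: state=B, head=1, tape[-1..4]=010010 (head:   ^)
Head positions at steps 0..1: starting at 0, distinct positions visited = {0, 1} -> 2 position(s)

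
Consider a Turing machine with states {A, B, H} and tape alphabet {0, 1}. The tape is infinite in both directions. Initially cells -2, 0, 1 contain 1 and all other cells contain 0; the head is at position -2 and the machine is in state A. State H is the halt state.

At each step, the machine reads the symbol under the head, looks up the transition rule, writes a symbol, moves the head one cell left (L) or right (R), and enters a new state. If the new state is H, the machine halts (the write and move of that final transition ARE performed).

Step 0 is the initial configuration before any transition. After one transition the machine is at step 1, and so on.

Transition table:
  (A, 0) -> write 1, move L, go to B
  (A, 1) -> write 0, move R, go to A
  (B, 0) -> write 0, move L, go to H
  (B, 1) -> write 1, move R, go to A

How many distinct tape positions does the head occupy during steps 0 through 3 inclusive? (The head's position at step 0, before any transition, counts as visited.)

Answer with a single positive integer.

Answer: 3

Derivation:
Step 1: in state A at pos -2, read 1 -> (A,1)->write 0,move R,goto A. Now: state=A, head=-1, tape[-3..2]=000110 (head:   ^)
Step 2: in state A at pos -1, read 0 -> (A,0)->write 1,move L,goto B. Now: state=B, head=-2, tape[-3..2]=001110 (head:  ^)
Step 3: in state B at pos -2, read 0 -> (B,0)->write 0,move L,goto H. Now: state=H, head=-3, tape[-4..2]=0001110 (head:  ^)
Head positions at steps 0..3: starting at -2, distinct positions visited = {-3, -2, -1} -> 3 position(s)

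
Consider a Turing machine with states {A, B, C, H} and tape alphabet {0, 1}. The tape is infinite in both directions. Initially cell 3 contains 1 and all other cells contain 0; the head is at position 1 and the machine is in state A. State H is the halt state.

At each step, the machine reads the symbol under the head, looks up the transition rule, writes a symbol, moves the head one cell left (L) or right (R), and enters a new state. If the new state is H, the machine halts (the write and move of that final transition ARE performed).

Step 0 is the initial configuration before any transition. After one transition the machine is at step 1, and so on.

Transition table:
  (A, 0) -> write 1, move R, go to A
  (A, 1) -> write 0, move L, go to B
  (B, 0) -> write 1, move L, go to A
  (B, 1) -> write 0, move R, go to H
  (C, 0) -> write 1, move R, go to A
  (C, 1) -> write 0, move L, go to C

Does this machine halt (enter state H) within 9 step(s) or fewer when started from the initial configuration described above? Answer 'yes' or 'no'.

Step 1: in state A at pos 1, read 0 -> (A,0)->write 1,move R,goto A. Now: state=A, head=2, tape[0..4]=01010 (head:   ^)
Step 2: in state A at pos 2, read 0 -> (A,0)->write 1,move R,goto A. Now: state=A, head=3, tape[0..4]=01110 (head:    ^)
Step 3: in state A at pos 3, read 1 -> (A,1)->write 0,move L,goto B. Now: state=B, head=2, tape[0..4]=01100 (head:   ^)
Step 4: in state B at pos 2, read 1 -> (B,1)->write 0,move R,goto H. Now: state=H, head=3, tape[0..4]=01000 (head:    ^)
State H reached at step 4; 4 <= 9 -> yes

Answer: yes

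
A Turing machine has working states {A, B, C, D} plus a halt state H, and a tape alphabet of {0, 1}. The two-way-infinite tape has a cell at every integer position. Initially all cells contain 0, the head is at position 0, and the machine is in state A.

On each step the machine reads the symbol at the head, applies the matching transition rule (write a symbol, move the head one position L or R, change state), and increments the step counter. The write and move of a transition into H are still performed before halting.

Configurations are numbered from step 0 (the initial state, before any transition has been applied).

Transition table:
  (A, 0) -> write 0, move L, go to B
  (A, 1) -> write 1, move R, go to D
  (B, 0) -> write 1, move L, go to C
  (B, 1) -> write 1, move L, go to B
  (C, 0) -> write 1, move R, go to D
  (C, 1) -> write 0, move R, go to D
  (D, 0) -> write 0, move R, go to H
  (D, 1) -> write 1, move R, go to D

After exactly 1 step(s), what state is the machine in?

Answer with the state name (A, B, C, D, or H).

Answer: B

Derivation:
Step 1: in state A at pos 0, read 0 -> (A,0)->write 0,move L,goto B. Now: state=B, head=-1, tape[-2..1]=0000 (head:  ^)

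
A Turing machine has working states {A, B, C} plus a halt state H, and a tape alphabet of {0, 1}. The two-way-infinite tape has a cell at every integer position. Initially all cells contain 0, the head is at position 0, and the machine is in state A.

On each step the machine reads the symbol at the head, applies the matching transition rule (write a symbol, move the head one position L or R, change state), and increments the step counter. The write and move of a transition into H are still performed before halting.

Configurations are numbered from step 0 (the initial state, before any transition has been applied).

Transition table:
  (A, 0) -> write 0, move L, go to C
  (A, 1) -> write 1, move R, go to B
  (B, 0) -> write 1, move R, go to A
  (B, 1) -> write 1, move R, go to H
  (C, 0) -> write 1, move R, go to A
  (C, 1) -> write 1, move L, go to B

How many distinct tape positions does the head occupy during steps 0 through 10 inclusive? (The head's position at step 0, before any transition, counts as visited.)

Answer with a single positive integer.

Step 1: in state A at pos 0, read 0 -> (A,0)->write 0,move L,goto C. Now: state=C, head=-1, tape[-2..1]=0000 (head:  ^)
Step 2: in state C at pos -1, read 0 -> (C,0)->write 1,move R,goto A. Now: state=A, head=0, tape[-2..1]=0100 (head:   ^)
Step 3: in state A at pos 0, read 0 -> (A,0)->write 0,move L,goto C. Now: state=C, head=-1, tape[-2..1]=0100 (head:  ^)
Step 4: in state C at pos -1, read 1 -> (C,1)->write 1,move L,goto B. Now: state=B, head=-2, tape[-3..1]=00100 (head:  ^)
Step 5: in state B at pos -2, read 0 -> (B,0)->write 1,move R,goto A. Now: state=A, head=-1, tape[-3..1]=01100 (head:   ^)
Step 6: in state A at pos -1, read 1 -> (A,1)->write 1,move R,goto B. Now: state=B, head=0, tape[-3..1]=01100 (head:    ^)
Step 7: in state B at pos 0, read 0 -> (B,0)->write 1,move R,goto A. Now: state=A, head=1, tape[-3..2]=011100 (head:     ^)
Step 8: in state A at pos 1, read 0 -> (A,0)->write 0,move L,goto C. Now: state=C, head=0, tape[-3..2]=011100 (head:    ^)
Step 9: in state C at pos 0, read 1 -> (C,1)->write 1,move L,goto B. Now: state=B, head=-1, tape[-3..2]=011100 (head:   ^)
Step 10: in state B at pos -1, read 1 -> (B,1)->write 1,move R,goto H. Now: state=H, head=0, tape[-3..2]=011100 (head:    ^)
Head positions at steps 0..10: starting at 0, distinct positions visited = {-2, -1, 0, 1} -> 4 position(s)

Answer: 4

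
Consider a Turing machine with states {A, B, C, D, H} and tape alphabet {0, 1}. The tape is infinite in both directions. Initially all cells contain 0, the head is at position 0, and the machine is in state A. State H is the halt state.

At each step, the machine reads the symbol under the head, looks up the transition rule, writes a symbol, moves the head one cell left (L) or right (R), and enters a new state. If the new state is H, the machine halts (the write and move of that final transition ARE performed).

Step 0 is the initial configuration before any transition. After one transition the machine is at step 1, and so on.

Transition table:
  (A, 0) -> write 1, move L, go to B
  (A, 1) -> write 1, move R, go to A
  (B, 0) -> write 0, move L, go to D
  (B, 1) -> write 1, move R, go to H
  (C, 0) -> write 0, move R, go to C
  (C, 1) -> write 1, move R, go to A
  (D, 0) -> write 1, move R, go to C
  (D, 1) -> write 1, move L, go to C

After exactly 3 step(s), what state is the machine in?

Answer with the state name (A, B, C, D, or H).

Answer: C

Derivation:
Step 1: in state A at pos 0, read 0 -> (A,0)->write 1,move L,goto B. Now: state=B, head=-1, tape[-2..1]=0010 (head:  ^)
Step 2: in state B at pos -1, read 0 -> (B,0)->write 0,move L,goto D. Now: state=D, head=-2, tape[-3..1]=00010 (head:  ^)
Step 3: in state D at pos -2, read 0 -> (D,0)->write 1,move R,goto C. Now: state=C, head=-1, tape[-3..1]=01010 (head:   ^)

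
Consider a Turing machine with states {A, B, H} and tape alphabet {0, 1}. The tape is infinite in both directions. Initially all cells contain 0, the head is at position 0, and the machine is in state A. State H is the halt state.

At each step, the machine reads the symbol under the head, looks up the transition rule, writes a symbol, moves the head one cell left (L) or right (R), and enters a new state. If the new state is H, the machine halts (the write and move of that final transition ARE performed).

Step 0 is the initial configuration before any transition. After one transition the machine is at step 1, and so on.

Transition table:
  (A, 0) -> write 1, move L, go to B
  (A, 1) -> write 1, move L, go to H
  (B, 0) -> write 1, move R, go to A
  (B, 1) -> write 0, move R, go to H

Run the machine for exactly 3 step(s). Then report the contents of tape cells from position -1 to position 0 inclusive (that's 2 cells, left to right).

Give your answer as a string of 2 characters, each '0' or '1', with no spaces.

Answer: 11

Derivation:
Step 1: in state A at pos 0, read 0 -> (A,0)->write 1,move L,goto B. Now: state=B, head=-1, tape[-2..1]=0010 (head:  ^)
Step 2: in state B at pos -1, read 0 -> (B,0)->write 1,move R,goto A. Now: state=A, head=0, tape[-2..1]=0110 (head:   ^)
Step 3: in state A at pos 0, read 1 -> (A,1)->write 1,move L,goto H. Now: state=H, head=-1, tape[-2..1]=0110 (head:  ^)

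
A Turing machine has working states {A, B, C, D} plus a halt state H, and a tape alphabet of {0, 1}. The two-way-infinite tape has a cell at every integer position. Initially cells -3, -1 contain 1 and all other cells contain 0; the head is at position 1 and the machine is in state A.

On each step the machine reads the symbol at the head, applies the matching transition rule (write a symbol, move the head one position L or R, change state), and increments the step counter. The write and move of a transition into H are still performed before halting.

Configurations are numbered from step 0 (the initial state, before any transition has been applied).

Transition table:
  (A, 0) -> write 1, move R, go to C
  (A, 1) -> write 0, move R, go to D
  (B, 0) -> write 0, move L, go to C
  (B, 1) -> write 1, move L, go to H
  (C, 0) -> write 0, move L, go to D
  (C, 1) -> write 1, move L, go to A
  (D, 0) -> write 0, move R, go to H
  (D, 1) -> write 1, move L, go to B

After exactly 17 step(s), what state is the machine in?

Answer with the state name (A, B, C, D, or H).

Step 1: in state A at pos 1, read 0 -> (A,0)->write 1,move R,goto C. Now: state=C, head=2, tape[-4..3]=01010100 (head:       ^)
Step 2: in state C at pos 2, read 0 -> (C,0)->write 0,move L,goto D. Now: state=D, head=1, tape[-4..3]=01010100 (head:      ^)
Step 3: in state D at pos 1, read 1 -> (D,1)->write 1,move L,goto B. Now: state=B, head=0, tape[-4..3]=01010100 (head:     ^)
Step 4: in state B at pos 0, read 0 -> (B,0)->write 0,move L,goto C. Now: state=C, head=-1, tape[-4..3]=01010100 (head:    ^)
Step 5: in state C at pos -1, read 1 -> (C,1)->write 1,move L,goto A. Now: state=A, head=-2, tape[-4..3]=01010100 (head:   ^)
Step 6: in state A at pos -2, read 0 -> (A,0)->write 1,move R,goto C. Now: state=C, head=-1, tape[-4..3]=01110100 (head:    ^)
Step 7: in state C at pos -1, read 1 -> (C,1)->write 1,move L,goto A. Now: state=A, head=-2, tape[-4..3]=01110100 (head:   ^)
Step 8: in state A at pos -2, read 1 -> (A,1)->write 0,move R,goto D. Now: state=D, head=-1, tape[-4..3]=01010100 (head:    ^)
Step 9: in state D at pos -1, read 1 -> (D,1)->write 1,move L,goto B. Now: state=B, head=-2, tape[-4..3]=01010100 (head:   ^)
Step 10: in state B at pos -2, read 0 -> (B,0)->write 0,move L,goto C. Now: state=C, head=-3, tape[-4..3]=01010100 (head:  ^)
Step 11: in state C at pos -3, read 1 -> (C,1)->write 1,move L,goto A. Now: state=A, head=-4, tape[-5..3]=001010100 (head:  ^)
Step 12: in state A at pos -4, read 0 -> (A,0)->write 1,move R,goto C. Now: state=C, head=-3, tape[-5..3]=011010100 (head:   ^)
Step 13: in state C at pos -3, read 1 -> (C,1)->write 1,move L,goto A. Now: state=A, head=-4, tape[-5..3]=011010100 (head:  ^)
Step 14: in state A at pos -4, read 1 -> (A,1)->write 0,move R,goto D. Now: state=D, head=-3, tape[-5..3]=001010100 (head:   ^)
Step 15: in state D at pos -3, read 1 -> (D,1)->write 1,move L,goto B. Now: state=B, head=-4, tape[-5..3]=001010100 (head:  ^)
Step 16: in state B at pos -4, read 0 -> (B,0)->write 0,move L,goto C. Now: state=C, head=-5, tape[-6..3]=0001010100 (head:  ^)
Step 17: in state C at pos -5, read 0 -> (C,0)->write 0,move L,goto D. Now: state=D, head=-6, tape[-7..3]=00001010100 (head:  ^)

Answer: D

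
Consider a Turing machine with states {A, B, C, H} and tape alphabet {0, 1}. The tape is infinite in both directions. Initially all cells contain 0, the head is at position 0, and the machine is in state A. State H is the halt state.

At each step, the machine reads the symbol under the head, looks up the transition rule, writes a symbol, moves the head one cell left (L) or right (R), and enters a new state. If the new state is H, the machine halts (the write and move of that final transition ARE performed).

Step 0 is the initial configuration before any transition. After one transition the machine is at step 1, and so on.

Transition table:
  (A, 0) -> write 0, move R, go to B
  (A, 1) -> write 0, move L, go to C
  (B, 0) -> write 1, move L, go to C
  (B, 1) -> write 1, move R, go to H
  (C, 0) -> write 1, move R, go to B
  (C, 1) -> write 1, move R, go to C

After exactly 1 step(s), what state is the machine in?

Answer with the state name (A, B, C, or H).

Step 1: in state A at pos 0, read 0 -> (A,0)->write 0,move R,goto B. Now: state=B, head=1, tape[-1..2]=0000 (head:   ^)

Answer: B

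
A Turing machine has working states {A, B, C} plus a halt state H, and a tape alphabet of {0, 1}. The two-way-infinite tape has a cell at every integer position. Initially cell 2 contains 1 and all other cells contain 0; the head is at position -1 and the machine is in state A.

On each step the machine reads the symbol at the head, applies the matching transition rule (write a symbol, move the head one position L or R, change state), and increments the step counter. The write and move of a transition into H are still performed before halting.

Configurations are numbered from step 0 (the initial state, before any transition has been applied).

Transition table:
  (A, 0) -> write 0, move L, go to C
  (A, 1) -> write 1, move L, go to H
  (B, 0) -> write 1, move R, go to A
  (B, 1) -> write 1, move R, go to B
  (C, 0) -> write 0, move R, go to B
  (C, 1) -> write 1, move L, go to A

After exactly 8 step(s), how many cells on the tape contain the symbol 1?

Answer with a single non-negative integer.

Answer: 3

Derivation:
Step 1: in state A at pos -1, read 0 -> (A,0)->write 0,move L,goto C. Now: state=C, head=-2, tape[-3..3]=0000010 (head:  ^)
Step 2: in state C at pos -2, read 0 -> (C,0)->write 0,move R,goto B. Now: state=B, head=-1, tape[-3..3]=0000010 (head:   ^)
Step 3: in state B at pos -1, read 0 -> (B,0)->write 1,move R,goto A. Now: state=A, head=0, tape[-3..3]=0010010 (head:    ^)
Step 4: in state A at pos 0, read 0 -> (A,0)->write 0,move L,goto C. Now: state=C, head=-1, tape[-3..3]=0010010 (head:   ^)
Step 5: in state C at pos -1, read 1 -> (C,1)->write 1,move L,goto A. Now: state=A, head=-2, tape[-3..3]=0010010 (head:  ^)
Step 6: in state A at pos -2, read 0 -> (A,0)->write 0,move L,goto C. Now: state=C, head=-3, tape[-4..3]=00010010 (head:  ^)
Step 7: in state C at pos -3, read 0 -> (C,0)->write 0,move R,goto B. Now: state=B, head=-2, tape[-4..3]=00010010 (head:   ^)
Step 8: in state B at pos -2, read 0 -> (B,0)->write 1,move R,goto A. Now: state=A, head=-1, tape[-4..3]=00110010 (head:    ^)
Cells containing 1 after step 8: {-2, -1, 2} -> 3 cell(s)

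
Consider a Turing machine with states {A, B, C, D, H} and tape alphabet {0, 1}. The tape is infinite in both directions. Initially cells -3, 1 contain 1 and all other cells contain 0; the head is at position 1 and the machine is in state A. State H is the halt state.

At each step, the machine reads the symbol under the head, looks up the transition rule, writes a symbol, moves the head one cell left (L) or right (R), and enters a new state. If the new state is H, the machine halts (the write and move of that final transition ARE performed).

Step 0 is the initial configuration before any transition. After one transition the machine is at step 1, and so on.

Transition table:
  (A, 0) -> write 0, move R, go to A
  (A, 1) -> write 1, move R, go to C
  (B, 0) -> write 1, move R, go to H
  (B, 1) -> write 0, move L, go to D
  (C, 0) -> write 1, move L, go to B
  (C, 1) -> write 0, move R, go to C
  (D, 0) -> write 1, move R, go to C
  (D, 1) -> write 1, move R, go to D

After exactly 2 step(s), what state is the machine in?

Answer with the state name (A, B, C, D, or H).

Answer: B

Derivation:
Step 1: in state A at pos 1, read 1 -> (A,1)->write 1,move R,goto C. Now: state=C, head=2, tape[-4..3]=01000100 (head:       ^)
Step 2: in state C at pos 2, read 0 -> (C,0)->write 1,move L,goto B. Now: state=B, head=1, tape[-4..3]=01000110 (head:      ^)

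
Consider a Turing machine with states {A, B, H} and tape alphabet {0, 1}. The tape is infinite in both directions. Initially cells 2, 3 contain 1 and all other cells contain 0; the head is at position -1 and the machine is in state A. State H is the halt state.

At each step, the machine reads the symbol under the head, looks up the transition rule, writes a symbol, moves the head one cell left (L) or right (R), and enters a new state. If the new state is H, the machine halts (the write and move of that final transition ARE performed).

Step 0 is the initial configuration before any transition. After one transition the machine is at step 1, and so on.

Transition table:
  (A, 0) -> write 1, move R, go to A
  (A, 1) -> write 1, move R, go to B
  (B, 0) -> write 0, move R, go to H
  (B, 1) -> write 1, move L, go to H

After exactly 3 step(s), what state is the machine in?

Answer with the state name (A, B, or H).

Step 1: in state A at pos -1, read 0 -> (A,0)->write 1,move R,goto A. Now: state=A, head=0, tape[-2..4]=0100110 (head:   ^)
Step 2: in state A at pos 0, read 0 -> (A,0)->write 1,move R,goto A. Now: state=A, head=1, tape[-2..4]=0110110 (head:    ^)
Step 3: in state A at pos 1, read 0 -> (A,0)->write 1,move R,goto A. Now: state=A, head=2, tape[-2..4]=0111110 (head:     ^)

Answer: A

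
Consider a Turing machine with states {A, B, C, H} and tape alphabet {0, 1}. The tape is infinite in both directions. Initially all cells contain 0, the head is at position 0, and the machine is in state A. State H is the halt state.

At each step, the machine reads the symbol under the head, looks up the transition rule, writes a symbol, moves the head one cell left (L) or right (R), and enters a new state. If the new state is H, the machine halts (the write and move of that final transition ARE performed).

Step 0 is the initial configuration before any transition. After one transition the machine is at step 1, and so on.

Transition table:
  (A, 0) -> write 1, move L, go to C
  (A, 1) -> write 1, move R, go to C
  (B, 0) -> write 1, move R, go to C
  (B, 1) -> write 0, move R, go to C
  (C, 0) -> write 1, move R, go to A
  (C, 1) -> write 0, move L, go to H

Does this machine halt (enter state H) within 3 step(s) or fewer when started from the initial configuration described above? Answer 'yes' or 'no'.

Step 1: in state A at pos 0, read 0 -> (A,0)->write 1,move L,goto C. Now: state=C, head=-1, tape[-2..1]=0010 (head:  ^)
Step 2: in state C at pos -1, read 0 -> (C,0)->write 1,move R,goto A. Now: state=A, head=0, tape[-2..1]=0110 (head:   ^)
Step 3: in state A at pos 0, read 1 -> (A,1)->write 1,move R,goto C. Now: state=C, head=1, tape[-2..2]=01100 (head:    ^)
After 3 step(s): state = C (not H) -> not halted within 3 -> no

Answer: no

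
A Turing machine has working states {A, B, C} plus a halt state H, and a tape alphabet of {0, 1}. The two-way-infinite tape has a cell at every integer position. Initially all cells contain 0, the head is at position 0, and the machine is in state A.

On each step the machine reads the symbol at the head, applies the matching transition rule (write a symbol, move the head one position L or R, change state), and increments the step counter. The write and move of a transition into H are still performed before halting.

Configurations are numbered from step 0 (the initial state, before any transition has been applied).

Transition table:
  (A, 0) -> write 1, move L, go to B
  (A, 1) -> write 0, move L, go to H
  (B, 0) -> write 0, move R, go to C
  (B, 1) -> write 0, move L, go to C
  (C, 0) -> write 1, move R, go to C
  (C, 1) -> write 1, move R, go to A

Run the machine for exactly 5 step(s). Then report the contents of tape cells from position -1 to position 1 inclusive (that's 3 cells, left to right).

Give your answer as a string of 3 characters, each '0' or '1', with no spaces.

Answer: 001

Derivation:
Step 1: in state A at pos 0, read 0 -> (A,0)->write 1,move L,goto B. Now: state=B, head=-1, tape[-2..1]=0010 (head:  ^)
Step 2: in state B at pos -1, read 0 -> (B,0)->write 0,move R,goto C. Now: state=C, head=0, tape[-2..1]=0010 (head:   ^)
Step 3: in state C at pos 0, read 1 -> (C,1)->write 1,move R,goto A. Now: state=A, head=1, tape[-2..2]=00100 (head:    ^)
Step 4: in state A at pos 1, read 0 -> (A,0)->write 1,move L,goto B. Now: state=B, head=0, tape[-2..2]=00110 (head:   ^)
Step 5: in state B at pos 0, read 1 -> (B,1)->write 0,move L,goto C. Now: state=C, head=-1, tape[-2..2]=00010 (head:  ^)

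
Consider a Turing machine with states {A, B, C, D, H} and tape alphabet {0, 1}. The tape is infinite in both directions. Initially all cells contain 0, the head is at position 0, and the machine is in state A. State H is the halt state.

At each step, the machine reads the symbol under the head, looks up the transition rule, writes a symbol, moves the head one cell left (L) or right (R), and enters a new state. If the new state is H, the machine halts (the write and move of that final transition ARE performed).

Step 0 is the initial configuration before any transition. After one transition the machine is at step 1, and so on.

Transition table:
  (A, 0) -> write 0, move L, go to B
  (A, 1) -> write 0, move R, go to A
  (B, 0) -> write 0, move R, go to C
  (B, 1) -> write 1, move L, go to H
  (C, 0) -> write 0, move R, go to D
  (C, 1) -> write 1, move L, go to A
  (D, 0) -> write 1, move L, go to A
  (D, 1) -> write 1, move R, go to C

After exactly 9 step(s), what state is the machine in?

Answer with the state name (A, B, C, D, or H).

Answer: D

Derivation:
Step 1: in state A at pos 0, read 0 -> (A,0)->write 0,move L,goto B. Now: state=B, head=-1, tape[-2..1]=0000 (head:  ^)
Step 2: in state B at pos -1, read 0 -> (B,0)->write 0,move R,goto C. Now: state=C, head=0, tape[-2..1]=0000 (head:   ^)
Step 3: in state C at pos 0, read 0 -> (C,0)->write 0,move R,goto D. Now: state=D, head=1, tape[-2..2]=00000 (head:    ^)
Step 4: in state D at pos 1, read 0 -> (D,0)->write 1,move L,goto A. Now: state=A, head=0, tape[-2..2]=00010 (head:   ^)
Step 5: in state A at pos 0, read 0 -> (A,0)->write 0,move L,goto B. Now: state=B, head=-1, tape[-2..2]=00010 (head:  ^)
Step 6: in state B at pos -1, read 0 -> (B,0)->write 0,move R,goto C. Now: state=C, head=0, tape[-2..2]=00010 (head:   ^)
Step 7: in state C at pos 0, read 0 -> (C,0)->write 0,move R,goto D. Now: state=D, head=1, tape[-2..2]=00010 (head:    ^)
Step 8: in state D at pos 1, read 1 -> (D,1)->write 1,move R,goto C. Now: state=C, head=2, tape[-2..3]=000100 (head:     ^)
Step 9: in state C at pos 2, read 0 -> (C,0)->write 0,move R,goto D. Now: state=D, head=3, tape[-2..4]=0001000 (head:      ^)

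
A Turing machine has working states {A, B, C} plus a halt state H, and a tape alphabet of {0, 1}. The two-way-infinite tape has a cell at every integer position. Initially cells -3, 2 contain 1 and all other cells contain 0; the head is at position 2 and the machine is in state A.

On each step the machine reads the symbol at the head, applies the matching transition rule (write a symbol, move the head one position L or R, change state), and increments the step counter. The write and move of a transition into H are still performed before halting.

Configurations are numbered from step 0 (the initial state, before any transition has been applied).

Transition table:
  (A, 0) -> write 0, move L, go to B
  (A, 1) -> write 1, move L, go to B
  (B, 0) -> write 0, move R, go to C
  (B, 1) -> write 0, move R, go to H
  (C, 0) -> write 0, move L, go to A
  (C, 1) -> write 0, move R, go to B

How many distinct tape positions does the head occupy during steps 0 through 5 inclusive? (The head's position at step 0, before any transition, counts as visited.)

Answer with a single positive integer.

Answer: 4

Derivation:
Step 1: in state A at pos 2, read 1 -> (A,1)->write 1,move L,goto B. Now: state=B, head=1, tape[-4..3]=01000010 (head:      ^)
Step 2: in state B at pos 1, read 0 -> (B,0)->write 0,move R,goto C. Now: state=C, head=2, tape[-4..3]=01000010 (head:       ^)
Step 3: in state C at pos 2, read 1 -> (C,1)->write 0,move R,goto B. Now: state=B, head=3, tape[-4..4]=010000000 (head:        ^)
Step 4: in state B at pos 3, read 0 -> (B,0)->write 0,move R,goto C. Now: state=C, head=4, tape[-4..5]=0100000000 (head:         ^)
Step 5: in state C at pos 4, read 0 -> (C,0)->write 0,move L,goto A. Now: state=A, head=3, tape[-4..5]=0100000000 (head:        ^)
Head positions at steps 0..5: starting at 2, distinct positions visited = {1, 2, 3, 4} -> 4 position(s)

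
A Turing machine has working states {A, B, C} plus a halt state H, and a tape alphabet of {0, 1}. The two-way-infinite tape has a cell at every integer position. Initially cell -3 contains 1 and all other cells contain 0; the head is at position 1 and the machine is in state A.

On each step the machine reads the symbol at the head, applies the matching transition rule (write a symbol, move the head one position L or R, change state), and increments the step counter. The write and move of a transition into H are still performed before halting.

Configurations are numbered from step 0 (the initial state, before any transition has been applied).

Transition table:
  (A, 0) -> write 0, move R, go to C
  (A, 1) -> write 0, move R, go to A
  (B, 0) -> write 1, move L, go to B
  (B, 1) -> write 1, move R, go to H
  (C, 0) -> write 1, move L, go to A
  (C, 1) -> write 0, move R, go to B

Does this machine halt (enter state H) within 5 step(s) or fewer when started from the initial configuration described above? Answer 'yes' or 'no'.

Answer: no

Derivation:
Step 1: in state A at pos 1, read 0 -> (A,0)->write 0,move R,goto C. Now: state=C, head=2, tape[-4..3]=01000000 (head:       ^)
Step 2: in state C at pos 2, read 0 -> (C,0)->write 1,move L,goto A. Now: state=A, head=1, tape[-4..3]=01000010 (head:      ^)
Step 3: in state A at pos 1, read 0 -> (A,0)->write 0,move R,goto C. Now: state=C, head=2, tape[-4..3]=01000010 (head:       ^)
Step 4: in state C at pos 2, read 1 -> (C,1)->write 0,move R,goto B. Now: state=B, head=3, tape[-4..4]=010000000 (head:        ^)
Step 5: in state B at pos 3, read 0 -> (B,0)->write 1,move L,goto B. Now: state=B, head=2, tape[-4..4]=010000010 (head:       ^)
After 5 step(s): state = B (not H) -> not halted within 5 -> no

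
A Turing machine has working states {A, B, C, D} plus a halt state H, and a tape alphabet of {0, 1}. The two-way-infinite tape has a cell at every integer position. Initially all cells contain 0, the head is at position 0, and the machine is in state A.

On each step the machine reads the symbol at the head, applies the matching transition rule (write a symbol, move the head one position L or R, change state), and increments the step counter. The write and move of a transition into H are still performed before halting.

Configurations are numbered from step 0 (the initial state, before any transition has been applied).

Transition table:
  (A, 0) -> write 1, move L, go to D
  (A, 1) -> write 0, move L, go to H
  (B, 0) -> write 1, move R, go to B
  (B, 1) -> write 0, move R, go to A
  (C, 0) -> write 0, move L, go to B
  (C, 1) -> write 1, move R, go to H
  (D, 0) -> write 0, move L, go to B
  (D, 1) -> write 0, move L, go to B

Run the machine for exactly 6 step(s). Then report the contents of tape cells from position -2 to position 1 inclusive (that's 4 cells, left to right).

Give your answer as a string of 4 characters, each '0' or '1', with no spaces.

Answer: 1101

Derivation:
Step 1: in state A at pos 0, read 0 -> (A,0)->write 1,move L,goto D. Now: state=D, head=-1, tape[-2..1]=0010 (head:  ^)
Step 2: in state D at pos -1, read 0 -> (D,0)->write 0,move L,goto B. Now: state=B, head=-2, tape[-3..1]=00010 (head:  ^)
Step 3: in state B at pos -2, read 0 -> (B,0)->write 1,move R,goto B. Now: state=B, head=-1, tape[-3..1]=01010 (head:   ^)
Step 4: in state B at pos -1, read 0 -> (B,0)->write 1,move R,goto B. Now: state=B, head=0, tape[-3..1]=01110 (head:    ^)
Step 5: in state B at pos 0, read 1 -> (B,1)->write 0,move R,goto A. Now: state=A, head=1, tape[-3..2]=011000 (head:     ^)
Step 6: in state A at pos 1, read 0 -> (A,0)->write 1,move L,goto D. Now: state=D, head=0, tape[-3..2]=011010 (head:    ^)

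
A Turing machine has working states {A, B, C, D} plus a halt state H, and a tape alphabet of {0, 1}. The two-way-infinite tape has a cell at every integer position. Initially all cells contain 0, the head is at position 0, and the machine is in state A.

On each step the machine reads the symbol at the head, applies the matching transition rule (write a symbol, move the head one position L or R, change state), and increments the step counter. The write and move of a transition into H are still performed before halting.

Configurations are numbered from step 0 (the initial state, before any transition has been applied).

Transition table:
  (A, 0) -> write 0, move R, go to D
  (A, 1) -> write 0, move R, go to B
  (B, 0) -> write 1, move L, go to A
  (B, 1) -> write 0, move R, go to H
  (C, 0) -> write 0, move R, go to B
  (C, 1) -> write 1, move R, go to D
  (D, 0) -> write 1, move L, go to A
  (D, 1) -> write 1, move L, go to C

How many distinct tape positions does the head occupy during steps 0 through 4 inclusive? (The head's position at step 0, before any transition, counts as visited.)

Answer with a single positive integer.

Answer: 2

Derivation:
Step 1: in state A at pos 0, read 0 -> (A,0)->write 0,move R,goto D. Now: state=D, head=1, tape[-1..2]=0000 (head:   ^)
Step 2: in state D at pos 1, read 0 -> (D,0)->write 1,move L,goto A. Now: state=A, head=0, tape[-1..2]=0010 (head:  ^)
Step 3: in state A at pos 0, read 0 -> (A,0)->write 0,move R,goto D. Now: state=D, head=1, tape[-1..2]=0010 (head:   ^)
Step 4: in state D at pos 1, read 1 -> (D,1)->write 1,move L,goto C. Now: state=C, head=0, tape[-1..2]=0010 (head:  ^)
Head positions at steps 0..4: starting at 0, distinct positions visited = {0, 1} -> 2 position(s)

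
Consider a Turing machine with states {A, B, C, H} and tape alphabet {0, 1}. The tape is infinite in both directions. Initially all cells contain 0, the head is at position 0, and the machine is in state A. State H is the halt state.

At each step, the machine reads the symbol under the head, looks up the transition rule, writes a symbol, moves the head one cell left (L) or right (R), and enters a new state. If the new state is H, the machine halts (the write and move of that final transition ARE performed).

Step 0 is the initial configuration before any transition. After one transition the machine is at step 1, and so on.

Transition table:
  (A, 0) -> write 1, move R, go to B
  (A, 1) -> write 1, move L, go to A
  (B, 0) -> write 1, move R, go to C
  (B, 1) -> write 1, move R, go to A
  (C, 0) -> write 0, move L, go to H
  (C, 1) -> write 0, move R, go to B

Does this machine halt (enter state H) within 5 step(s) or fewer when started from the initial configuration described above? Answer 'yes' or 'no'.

Step 1: in state A at pos 0, read 0 -> (A,0)->write 1,move R,goto B. Now: state=B, head=1, tape[-1..2]=0100 (head:   ^)
Step 2: in state B at pos 1, read 0 -> (B,0)->write 1,move R,goto C. Now: state=C, head=2, tape[-1..3]=01100 (head:    ^)
Step 3: in state C at pos 2, read 0 -> (C,0)->write 0,move L,goto H. Now: state=H, head=1, tape[-1..3]=01100 (head:   ^)
State H reached at step 3; 3 <= 5 -> yes

Answer: yes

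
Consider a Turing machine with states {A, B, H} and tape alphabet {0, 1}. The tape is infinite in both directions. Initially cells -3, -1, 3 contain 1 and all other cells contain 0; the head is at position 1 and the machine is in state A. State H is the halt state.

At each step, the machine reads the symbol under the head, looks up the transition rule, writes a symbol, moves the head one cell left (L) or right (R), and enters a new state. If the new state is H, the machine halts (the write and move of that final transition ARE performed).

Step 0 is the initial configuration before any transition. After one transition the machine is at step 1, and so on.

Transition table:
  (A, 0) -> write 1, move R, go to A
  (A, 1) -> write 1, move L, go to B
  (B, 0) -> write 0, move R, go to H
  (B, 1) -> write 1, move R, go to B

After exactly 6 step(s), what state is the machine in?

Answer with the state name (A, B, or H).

Step 1: in state A at pos 1, read 0 -> (A,0)->write 1,move R,goto A. Now: state=A, head=2, tape[-4..4]=010101010 (head:       ^)
Step 2: in state A at pos 2, read 0 -> (A,0)->write 1,move R,goto A. Now: state=A, head=3, tape[-4..4]=010101110 (head:        ^)
Step 3: in state A at pos 3, read 1 -> (A,1)->write 1,move L,goto B. Now: state=B, head=2, tape[-4..4]=010101110 (head:       ^)
Step 4: in state B at pos 2, read 1 -> (B,1)->write 1,move R,goto B. Now: state=B, head=3, tape[-4..4]=010101110 (head:        ^)
Step 5: in state B at pos 3, read 1 -> (B,1)->write 1,move R,goto B. Now: state=B, head=4, tape[-4..5]=0101011100 (head:         ^)
Step 6: in state B at pos 4, read 0 -> (B,0)->write 0,move R,goto H. Now: state=H, head=5, tape[-4..6]=01010111000 (head:          ^)

Answer: H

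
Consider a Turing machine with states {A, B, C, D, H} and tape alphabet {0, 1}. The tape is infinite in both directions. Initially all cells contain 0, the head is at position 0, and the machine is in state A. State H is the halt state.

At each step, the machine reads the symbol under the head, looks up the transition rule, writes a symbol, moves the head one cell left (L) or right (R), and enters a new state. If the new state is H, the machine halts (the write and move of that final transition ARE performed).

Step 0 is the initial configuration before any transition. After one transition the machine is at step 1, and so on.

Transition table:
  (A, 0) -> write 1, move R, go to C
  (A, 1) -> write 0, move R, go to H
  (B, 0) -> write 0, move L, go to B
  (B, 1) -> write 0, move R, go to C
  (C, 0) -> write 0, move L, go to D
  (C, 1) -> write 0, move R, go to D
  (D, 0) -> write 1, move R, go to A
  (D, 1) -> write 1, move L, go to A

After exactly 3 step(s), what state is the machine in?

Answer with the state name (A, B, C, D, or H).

Answer: A

Derivation:
Step 1: in state A at pos 0, read 0 -> (A,0)->write 1,move R,goto C. Now: state=C, head=1, tape[-1..2]=0100 (head:   ^)
Step 2: in state C at pos 1, read 0 -> (C,0)->write 0,move L,goto D. Now: state=D, head=0, tape[-1..2]=0100 (head:  ^)
Step 3: in state D at pos 0, read 1 -> (D,1)->write 1,move L,goto A. Now: state=A, head=-1, tape[-2..2]=00100 (head:  ^)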